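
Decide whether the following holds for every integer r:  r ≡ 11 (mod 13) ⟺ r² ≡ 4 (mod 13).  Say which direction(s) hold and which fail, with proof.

Only the forward direction holds.

(→) Suppose r ≡ 11 (mod 13). Write r = 13j + 11. Then (13j + 11)² = 169j² + 286j + 121 = 13(13j² + 22j + 9) + 4, so r² ≡ 4 (mod 13).

(←) This fails: take r = 2. Then 2² = 4 ≡ 4 (mod 13), yet 2 ≡ 2 (mod 13), not 11.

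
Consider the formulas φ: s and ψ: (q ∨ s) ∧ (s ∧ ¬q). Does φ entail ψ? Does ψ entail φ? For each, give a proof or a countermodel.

Only the reverse direction holds.

Forward direction. This fails. Under s = T, q = T, the left side is true but the right side is false.

Converse. Assume the antecedent. If s is true, s reduces to true regardless of the other variables. If s is false, the antecedent cannot hold. Either way s holds.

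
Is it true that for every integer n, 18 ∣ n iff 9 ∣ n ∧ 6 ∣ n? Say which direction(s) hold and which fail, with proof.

(⟸) Suppose 9 ∣ n and 6 ∣ n. Any common multiple of 9 and 6 is a multiple of their lcm; here lcm(9, 6) = 9·6/gcd(9, 6) = 54/3 = 18, so 18 ∣ n.

(⟹) If 18 ∣ n, write n = 18q. Since 18 = 2·9, n = 9·(2q), so 9 ∣ n; and since 18 = 3·6, n = 6·(3q), so 6 ∣ n.

Both implications hold.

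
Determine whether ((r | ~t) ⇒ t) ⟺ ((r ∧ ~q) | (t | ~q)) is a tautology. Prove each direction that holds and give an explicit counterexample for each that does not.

(⇒) holds; (⇐) fails.

(⇒) Assume the antecedent. If t is true, (r ∧ ~q) | (t | ~q) reduces to true regardless of the other variables. If t is false, the antecedent cannot hold. Either way (r ∧ ~q) | (t | ~q) holds.

(⇐) This fails. Under t = F, q = F, r = F, the left side is false but the right side is true.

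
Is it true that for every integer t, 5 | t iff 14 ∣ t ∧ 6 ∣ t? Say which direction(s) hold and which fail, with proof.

[⇒] This fails: take t = 5. Certainly 5 ∣ 5, but 14 ∤ 5.

[⇐] This fails: take t = 42. Both 14 ∣ 42 and 6 ∣ 42, yet 42 is not a multiple of 5 (since 42 = 8·5 + 2), so 5 ∤ 42.

Neither implication holds.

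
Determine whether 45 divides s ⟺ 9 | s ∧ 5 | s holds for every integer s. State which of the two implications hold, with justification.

Both directions hold; the statement is true.

(⟹) If 45 ∣ s, write s = 45q. Since 45 = 5·9, s = 9·(5q), so 9 ∣ s; and since 45 = 9·5, s = 5·(9q), so 5 ∣ s.

(⟸) Suppose 9 ∣ s and 5 ∣ s. Any common multiple of 9 and 5 is a multiple of their lcm; here gcd(9, 5) = 1, so lcm(9, 5) = 9·5 = 45, so 45 ∣ s.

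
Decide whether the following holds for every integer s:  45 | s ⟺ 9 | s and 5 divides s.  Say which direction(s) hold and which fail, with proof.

Both directions hold; the statement is true.

(⇒) If 45 ∣ s, write s = 45q. Since 45 = 5·9, s = 9·(5q), so 9 ∣ s; and since 45 = 9·5, s = 5·(9q), so 5 ∣ s.

(⇐) Suppose 9 ∣ s and 5 ∣ s. Any common multiple of 9 and 5 is a multiple of their lcm; here gcd(9, 5) = 1, so lcm(9, 5) = 9·5 = 45, so 45 ∣ s.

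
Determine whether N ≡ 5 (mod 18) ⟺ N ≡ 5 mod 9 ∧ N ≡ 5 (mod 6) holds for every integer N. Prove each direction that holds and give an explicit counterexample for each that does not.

[⇒] Suppose N ≡ 5 (mod 18); write N = 18j + 5. Since 9 ∣ 18, reducing mod 9 gives N ≡ 5 (mod 9); since 6 ∣ 18, reducing mod 6 gives N ≡ 5 (mod 6).

[⇐] Conversely, if N ≡ 5 (mod 9) and N ≡ 5 (mod 6), then by the Chinese remainder theorem N ≡ 5 (mod 18). This is exactly N ≡ 5 (mod 18).

Equivalent; both directions hold.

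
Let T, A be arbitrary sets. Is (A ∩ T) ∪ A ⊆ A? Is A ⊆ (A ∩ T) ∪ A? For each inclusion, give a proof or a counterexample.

Forward inclusion. Let x ∈ (A ∩ T) ∪ A. Then either x ∈ A and x ∉ T; or x ∈ T ∩ A. In each case x ∈ A, so (A ∩ T) ∪ A ⊆ A.

Reverse inclusion. Let x ∈ A. Then either x ∈ A and x ∉ T; or x ∈ T ∩ A. In each case x ∈ (A ∩ T) ∪ A, so A ⊆ (A ∩ T) ∪ A.

Both inclusions hold.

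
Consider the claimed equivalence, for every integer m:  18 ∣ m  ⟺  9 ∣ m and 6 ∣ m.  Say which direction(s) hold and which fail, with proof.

Both directions hold.

(⟹) If 18 ∣ m, write m = 18q. Since 18 = 2·9, m = 9·(2q), so 9 ∣ m; and since 18 = 3·6, m = 6·(3q), so 6 ∣ m.

(⟸) Suppose 9 ∣ m and 6 ∣ m. Any common multiple of 9 and 6 is a multiple of their lcm; here lcm(9, 6) = 9·6/gcd(9, 6) = 54/3 = 18, so 18 ∣ m.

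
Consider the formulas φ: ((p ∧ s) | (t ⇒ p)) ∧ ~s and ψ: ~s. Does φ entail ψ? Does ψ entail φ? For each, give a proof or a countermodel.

(←) This fails. Under p = F, s = F, t = T, the left side is false but the right side is true.

(→) Assume the antecedent. If p is true, the antecedent forces (p = T, s = F, t = F) or (p = T, s = F, t = T), and ~s holds there. If p is false, the antecedent forces (p = F, s = F, t = F), and ~s holds there. Either way ~s holds.

The forward direction holds; the converse fails.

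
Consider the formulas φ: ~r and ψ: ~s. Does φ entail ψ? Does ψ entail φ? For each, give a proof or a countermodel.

Both directions fail.

[⇒] This fails. Under s = T, r = F, the left side is true but the right side is false.

[⇐] This fails. Under s = F, r = T, the left side is false but the right side is true.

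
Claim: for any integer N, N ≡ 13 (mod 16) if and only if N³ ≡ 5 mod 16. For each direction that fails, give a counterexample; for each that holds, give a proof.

[⇐] Suppose N³ ≡ 5 (mod 16). The only residue r in {0, …, 15} with r³ ≡ 5 (mod 16) is r = 13, so N ≡ 13 (mod 16).

[⇒] Suppose N ≡ 13 (mod 16). Write N = 16j + 13. Then (16j + 13)³ = 4096j³ + 9984j² + 8112j + 2197 = 16(256j³ + 624j² + 507j + 137) + 5, so N³ ≡ 5 (mod 16).

Both directions hold.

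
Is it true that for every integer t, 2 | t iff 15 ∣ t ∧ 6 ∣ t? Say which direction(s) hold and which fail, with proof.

Not equivalent: only (⇐) holds.

(←) Suppose 15 ∣ t and 6 ∣ t. Any common multiple of 15 and 6 is a multiple of their lcm; here lcm(15, 6) = 15·6/gcd(15, 6) = 90/3 = 30, so 30 ∣ t. Since 2 ∣ 30, it follows that 2 ∣ t.

(→) This fails: take t = 2. Certainly 2 ∣ 2, but 15 ∤ 2.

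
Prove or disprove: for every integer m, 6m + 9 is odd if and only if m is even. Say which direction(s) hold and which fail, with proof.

(⟸) Suppose m is even. Since 6 is even, 6m is even for every m, so 6m + 9 has the same parity as 9, which is odd. Hence 6m + 9 is odd.

(⟹) This fails: take m = 5. Then 6m + 9 = 39, which is odd, yet m = 5 is odd, not even.

The forward direction fails; the converse holds.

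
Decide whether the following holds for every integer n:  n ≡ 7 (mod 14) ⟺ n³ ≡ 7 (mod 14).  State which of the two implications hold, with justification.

Both directions hold; the statement is true.

(⇐) Suppose n³ ≡ 7 (mod 14). The only residue r in {0, …, 13} with r³ ≡ 7 (mod 14) is r = 7, so n ≡ 7 (mod 14).

(⇒) Suppose n ≡ 7 (mod 14). Write n = 14j + 7. Then (14j + 7)³ = 2744j³ + 4116j² + 2058j + 343 = 14(196j³ + 294j² + 147j + 24) + 7, so n³ ≡ 7 (mod 14).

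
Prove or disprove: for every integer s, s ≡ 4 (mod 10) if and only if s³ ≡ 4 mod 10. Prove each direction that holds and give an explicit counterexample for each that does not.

Both directions hold; the statement is true.

(⟹) Suppose s ≡ 4 (mod 10). Write s = 10j + 4. Then (10j + 4)³ = 1000j³ + 1200j² + 480j + 64 = 10(100j³ + 120j² + 48j + 6) + 4, so s³ ≡ 4 (mod 10).

(⟸) For the converse, argue contrapositively. If s ≢ 4 (mod 10), then s is congruent to one of 0, 1, 2, 3, 5, 6, 7, 8, 9 modulo 10, and these give s³ ≡ 0, 1, 8, 7, 5, 6, 3, 2, 9 respectively — never 4.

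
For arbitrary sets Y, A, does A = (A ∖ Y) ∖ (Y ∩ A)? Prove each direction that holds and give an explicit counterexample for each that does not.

Forward inclusion. This inclusion fails. Take Y = {1}, A = {1}; then 1 ∈ A but 1 ∉ (A ∖ Y) ∖ (Y ∩ A).

Reverse inclusion. Let x ∈ (A ∖ Y) ∖ (Y ∩ A). Then x ∈ A and x ∉ Y, from which x ∈ A.

The sets are not equal: only the reverse inclusion holds.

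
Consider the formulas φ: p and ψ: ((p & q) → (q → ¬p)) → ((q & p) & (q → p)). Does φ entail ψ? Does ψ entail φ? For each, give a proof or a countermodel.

Not equivalent: only (⇐) holds.

Forward direction. This fails. Under q = F, p = T, the left side is true but the right side is false.

Converse. Assume the antecedent. If q is true, the antecedent forces (q = T, p = T), and p holds there. If q is false, the antecedent cannot hold. Either way p holds.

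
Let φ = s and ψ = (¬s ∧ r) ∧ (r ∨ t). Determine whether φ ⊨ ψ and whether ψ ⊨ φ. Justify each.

(⇒) This fails. Under t = F, s = T, r = F, the left side is true but the right side is false.

(⇐) This fails. Under t = F, s = F, r = T, the left side is false but the right side is true.

Neither implication holds.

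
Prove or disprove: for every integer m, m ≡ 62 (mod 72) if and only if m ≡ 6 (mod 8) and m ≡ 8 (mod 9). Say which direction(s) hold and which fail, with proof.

[⇐] If m ≡ 6 (mod 8) and m ≡ 8 (mod 9), then by the Chinese remainder theorem m ≡ 62 (mod 72). This is exactly m ≡ 62 (mod 72).

[⇒] Suppose m ≡ 62 (mod 72); write m = 72j + 62. Since 8 ∣ 72, reducing mod 8 gives m ≡ 62 ≡ 6 (mod 8); since 9 ∣ 72, reducing mod 9 gives m ≡ 62 ≡ 8 (mod 9).

Both directions hold.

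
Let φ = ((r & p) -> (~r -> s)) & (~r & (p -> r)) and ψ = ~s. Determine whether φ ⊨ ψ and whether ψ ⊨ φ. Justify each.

[⇒] This fails. Under r = F, s = T, p = F, the left side is true but the right side is false.

[⇐] This fails. Under r = T, s = F, p = F, the left side is false but the right side is true.

Neither implication holds.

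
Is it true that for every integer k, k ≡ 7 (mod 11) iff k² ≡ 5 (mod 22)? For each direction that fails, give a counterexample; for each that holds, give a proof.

[⇒] This fails: take k = 18. Then 18 ≡ 7 (mod 11), but 18² = 324 ≡ 16 (mod 22), not 5.

[⇐] This fails: take k = 15. Then 15² = 225 ≡ 5 (mod 22), yet 15 ≡ 4 (mod 11), not 7.

Neither implication holds.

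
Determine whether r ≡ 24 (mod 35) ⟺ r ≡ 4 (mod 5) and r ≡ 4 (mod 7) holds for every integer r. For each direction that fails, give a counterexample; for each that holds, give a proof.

Forward direction. This fails: r = 24 gives 24 ≡ 24 (mod 35) but 24 ≡ 3 (mod 7), so the conjunction on the right does not hold.

Converse. This fails: r = 4 satisfies both congruences on the right (4 ≡ 4 mod 5 and 4 ≡ 4 mod 7) yet 4 ≡ 4 (mod 35), not 24.

(⇒) fails and (⇐) fails.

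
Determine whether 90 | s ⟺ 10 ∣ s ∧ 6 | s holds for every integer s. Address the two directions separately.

Only the forward direction holds.

(→) If 90 ∣ s, write s = 90q. Since 90 = 9·10, s = 10·(9q), so 10 ∣ s; and since 90 = 15·6, s = 6·(15q), so 6 ∣ s.

(←) This fails: take s = 30. Both 10 ∣ 30 and 6 ∣ 30, yet 30 is not a multiple of 90 (since 30 = 0·90 + 30), so 90 ∤ 30.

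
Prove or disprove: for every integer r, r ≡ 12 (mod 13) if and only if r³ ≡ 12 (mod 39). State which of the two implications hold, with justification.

(⇒) This fails: take r = 25. Then 25 ≡ 12 (mod 13), but 25³ = 15625 ≡ 25 (mod 39), not 12.

(⇐) This fails: take r = 30. Then 30³ = 27000 ≡ 12 (mod 39), yet 30 ≡ 4 (mod 13), not 12.

Both directions fail.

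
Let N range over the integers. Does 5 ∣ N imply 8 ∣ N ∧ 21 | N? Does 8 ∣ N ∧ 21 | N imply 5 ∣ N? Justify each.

Both directions fail.

(⟹) This fails: take N = 5. Certainly 5 ∣ 5, but 8 ∤ 5.

(⟸) This fails: take N = 168. Both 8 ∣ 168 and 21 ∣ 168, yet 168 is not a multiple of 5 (since 168 = 33·5 + 3), so 5 ∤ 168.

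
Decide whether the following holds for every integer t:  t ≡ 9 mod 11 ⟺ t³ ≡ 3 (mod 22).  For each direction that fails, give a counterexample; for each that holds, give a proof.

(⇒) fails; (⇐) holds.

(⇒) This fails: take t = 20. Then 20 ≡ 9 (mod 11), but 20³ = 8000 ≡ 14 (mod 22), not 3.

(⇐) Conversely, the residues r modulo 22 with r³ ≡ 3 (mod 22) are exactly {9}, and each is ≡ 9 (mod 11).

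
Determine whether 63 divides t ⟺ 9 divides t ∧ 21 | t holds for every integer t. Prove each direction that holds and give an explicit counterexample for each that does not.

Both implications hold.

[⇐] Suppose 9 ∣ t and 21 ∣ t. Any common multiple of 9 and 21 is a multiple of their lcm; here lcm(9, 21) = 9·21/gcd(9, 21) = 189/3 = 63, so 63 ∣ t.

[⇒] If 63 ∣ t, write t = 63q. Since 63 = 7·9, t = 9·(7q), so 9 ∣ t; and since 63 = 3·21, t = 21·(3q), so 21 ∣ t.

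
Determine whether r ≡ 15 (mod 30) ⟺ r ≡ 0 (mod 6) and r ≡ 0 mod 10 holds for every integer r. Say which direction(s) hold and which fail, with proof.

Forward direction. This fails: r = 15 gives 15 ≡ 15 (mod 30) but 15 ≡ 3 (mod 6), so the conjunction on the right does not hold.

Converse. This fails: r = 0 satisfies both congruences on the right (0 ≡ 0 mod 6 and 0 ≡ 0 mod 10) yet 0 ≡ 0 (mod 30), not 15.

(⇒) fails and (⇐) fails.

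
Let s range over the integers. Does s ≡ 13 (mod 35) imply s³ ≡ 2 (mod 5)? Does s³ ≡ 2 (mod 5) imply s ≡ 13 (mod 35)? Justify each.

The forward direction holds; the converse fails.

(⟹) Suppose s ≡ 13 (mod 35). Then s³ ≡ 13³ = 2197 (mod 35), and since 5 ∣ 35, also s³ ≡ 2 (mod 5).

(⟸) This fails: take s = 3. Then 3³ = 27 ≡ 2 (mod 5), yet 3 ≡ 3 (mod 35), not 13.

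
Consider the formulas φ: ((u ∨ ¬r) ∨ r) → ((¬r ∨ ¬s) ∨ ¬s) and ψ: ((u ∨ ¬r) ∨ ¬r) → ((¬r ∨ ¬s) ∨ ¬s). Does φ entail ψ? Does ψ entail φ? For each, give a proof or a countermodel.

(→) Assume the antecedent. If r is true, the antecedent forces (u = F, r = T, s = F) or (u = T, r = T, s = F), and the consequent holds there. If r is false, the consequent reduces to true regardless of the other variables. Either way the consequent holds.

(←) This fails. Under u = F, r = T, s = T, the left side is false but the right side is true.

The forward direction holds; the converse fails.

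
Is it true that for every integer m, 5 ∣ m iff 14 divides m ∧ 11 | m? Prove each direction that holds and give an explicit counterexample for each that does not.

(⇒) This fails: take m = 5. Certainly 5 ∣ 5, but 14 ∤ 5.

(⇐) This fails: take m = 154. Both 14 ∣ 154 and 11 ∣ 154, yet 154 is not a multiple of 5 (since 154 = 30·5 + 4), so 5 ∤ 154.

(⇒) fails and (⇐) fails.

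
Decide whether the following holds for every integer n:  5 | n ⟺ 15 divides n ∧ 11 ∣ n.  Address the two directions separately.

(⇒) This fails: take n = 5. Certainly 5 ∣ 5, but 15 ∤ 5.

(⇐) Suppose 15 ∣ n and 11 ∣ n. Any common multiple of 15 and 11 is a multiple of their lcm; here gcd(15, 11) = 1, so lcm(15, 11) = 15·11 = 165, so 165 ∣ n. Since 5 ∣ 165, it follows that 5 ∣ n.

Only the converse holds.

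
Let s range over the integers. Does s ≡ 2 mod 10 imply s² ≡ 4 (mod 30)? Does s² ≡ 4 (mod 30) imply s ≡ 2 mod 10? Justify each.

Both directions fail.

(⟹) This fails: take s = 12. Then 12 ≡ 2 (mod 10), but 12² = 144 ≡ 24 (mod 30), not 4.

(⟸) This fails: take s = 8. Then 8² = 64 ≡ 4 (mod 30), yet 8 ≡ 8 (mod 10), not 2.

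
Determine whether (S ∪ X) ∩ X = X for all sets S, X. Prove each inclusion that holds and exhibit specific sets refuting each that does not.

Forward inclusion. Let x ∈ (S ∪ X) ∩ X. Then either x ∈ X and x ∉ S; or x ∈ S ∩ X. In each case x ∈ X, so (S ∪ X) ∩ X ⊆ X.

Reverse inclusion. Let x ∈ X. Then either x ∈ X and x ∉ S; or x ∈ S ∩ X. In each case x ∈ (S ∪ X) ∩ X, so X ⊆ (S ∪ X) ∩ X.

Both inclusions hold; the sets are equal.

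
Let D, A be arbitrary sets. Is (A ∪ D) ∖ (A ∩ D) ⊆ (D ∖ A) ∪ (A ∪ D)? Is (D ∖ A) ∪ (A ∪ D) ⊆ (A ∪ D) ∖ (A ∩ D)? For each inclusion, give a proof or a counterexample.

(⊆) holds; (⊇) fails.

Forward inclusion. Let x ∈ (A ∪ D) ∖ (A ∩ D). Then either x ∈ D and x ∉ A; or x ∈ A and x ∉ D. In each case x ∈ (D ∖ A) ∪ (A ∪ D), so (A ∪ D) ∖ (A ∩ D) ⊆ (D ∖ A) ∪ (A ∪ D).

Reverse inclusion. This inclusion fails. Take D = {1}, A = {1}; then 1 ∈ (D ∖ A) ∪ (A ∪ D) but 1 ∉ (A ∪ D) ∖ (A ∩ D).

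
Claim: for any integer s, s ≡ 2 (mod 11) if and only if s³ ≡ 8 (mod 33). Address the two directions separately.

(⟹) This fails: take s = 13. Then 13 ≡ 2 (mod 11), but 13³ = 2197 ≡ 19 (mod 33), not 8.

(⟸) Conversely, the residues r modulo 33 with r³ ≡ 8 (mod 33) are exactly {2}, and each is ≡ 2 (mod 11).

(⇒) fails; (⇐) holds.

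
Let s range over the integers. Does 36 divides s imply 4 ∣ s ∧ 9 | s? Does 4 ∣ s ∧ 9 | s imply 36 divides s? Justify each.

The biconditional holds.

(←) Suppose 4 ∣ s and 9 ∣ s. Any common multiple of 4 and 9 is a multiple of their lcm; here gcd(4, 9) = 1, so lcm(4, 9) = 4·9 = 36, so 36 ∣ s.

(→) If 36 ∣ s, write s = 36q. Since 36 = 9·4, s = 4·(9q), so 4 ∣ s; and since 36 = 4·9, s = 9·(4q), so 9 ∣ s.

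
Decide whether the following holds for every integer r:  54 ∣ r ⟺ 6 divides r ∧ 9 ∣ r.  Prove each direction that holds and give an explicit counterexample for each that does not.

Only the forward implication holds.

(⟹) If 54 ∣ r, write r = 54q. Since 54 = 9·6, r = 6·(9q), so 6 ∣ r; and since 54 = 6·9, r = 9·(6q), so 9 ∣ r.

(⟸) This fails: take r = 18. Both 6 ∣ 18 and 9 ∣ 18, yet 18 is not a multiple of 54 (since 18 = 0·54 + 18), so 54 ∤ 18.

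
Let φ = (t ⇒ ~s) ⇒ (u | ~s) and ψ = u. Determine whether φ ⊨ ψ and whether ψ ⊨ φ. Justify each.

The forward direction fails; the converse holds.

(⇒) This fails. Under u = F, t = F, s = F, the left side is true but the right side is false.

(⇐) Assume the antecedent. If u is true, (t ⇒ ~s) ⇒ (u | ~s) reduces to true regardless of the other variables. If u is false, the antecedent cannot hold. Either way (t ⇒ ~s) ⇒ (u | ~s) holds.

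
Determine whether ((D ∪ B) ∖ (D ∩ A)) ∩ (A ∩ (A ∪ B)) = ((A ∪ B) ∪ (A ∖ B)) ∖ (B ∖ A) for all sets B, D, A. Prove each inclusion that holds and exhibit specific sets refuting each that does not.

The sets are not equal: only the forward inclusion holds.

(⟹) Let x ∈ ((D ∪ B) ∖ (D ∩ A)) ∩ (A ∩ (A ∪ B)). Then x ∈ B ∩ A and x ∉ D, from which x ∈ ((A ∪ B) ∪ (A ∖ B)) ∖ (B ∖ A).

(⟸) This inclusion fails. Take B = ∅, D = ∅, A = {1}; then 1 ∈ ((A ∪ B) ∪ (A ∖ B)) ∖ (B ∖ A) but 1 ∉ ((D ∪ B) ∖ (D ∩ A)) ∩ (A ∩ (A ∪ B)).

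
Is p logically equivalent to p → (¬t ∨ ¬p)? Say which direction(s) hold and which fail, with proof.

(⇒) fails and (⇐) fails.

(→) This fails. Under t = T, p = T, the left side is true but the right side is false.

(←) This fails. Under t = F, p = F, the left side is false but the right side is true.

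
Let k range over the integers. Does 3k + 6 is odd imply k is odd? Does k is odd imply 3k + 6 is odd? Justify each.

Both directions hold; the statement is true.

[⇒] Suppose 3k + 6 is odd. Since 3 is odd, 3k and k have the same parity, so 3k + 6 ≡ k + 6 (mod 2). As 6 is even, 3k + 6 is odd exactly when k is odd. Thus k is odd.

[⇐] Conversely, suppose k is odd; write k = 2j + 1. Then 3k + 6 = 3·(2j + 1) + 6 = 2·3j + 9, which is odd.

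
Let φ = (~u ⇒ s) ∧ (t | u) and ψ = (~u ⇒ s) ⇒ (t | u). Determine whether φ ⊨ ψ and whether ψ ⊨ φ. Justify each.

(⟸) This fails. Under s = F, t = F, u = F, the left side is false but the right side is true.

(⟹) Assume the antecedent. If t is true, (~u ⇒ s) ⇒ (t | u) reduces to true regardless of the other variables. If t is false, the antecedent forces (s = F, t = F, u = T) or (s = T, t = F, u = T), and (~u ⇒ s) ⇒ (t | u) holds there. Either way (~u ⇒ s) ⇒ (t | u) holds.

(⇒) holds; (⇐) fails.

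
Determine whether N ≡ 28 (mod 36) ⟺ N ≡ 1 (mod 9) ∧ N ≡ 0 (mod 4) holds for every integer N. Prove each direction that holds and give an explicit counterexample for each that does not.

(⇒) Suppose N ≡ 28 (mod 36); write N = 36j + 28. Since 9 ∣ 36, reducing mod 9 gives N ≡ 28 ≡ 1 (mod 9); since 4 ∣ 36, reducing mod 4 gives N ≡ 28 ≡ 0 (mod 4).

(⇐) Conversely, if N ≡ 1 (mod 9) and N ≡ 0 (mod 4), then by the Chinese remainder theorem N ≡ 28 (mod 36). This is exactly N ≡ 28 (mod 36).

Equivalent; both directions hold.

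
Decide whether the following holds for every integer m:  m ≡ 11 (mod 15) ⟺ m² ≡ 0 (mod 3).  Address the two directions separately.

(⇒) fails and (⇐) fails.

(→) This fails: take m = 11. Then 11 ≡ 11 (mod 15), but 11² = 121 ≡ 1 (mod 3), not 0.

(←) This fails: take m = 0. Then 0² = 0 ≡ 0 (mod 3), yet 0 ≡ 0 (mod 15), not 11.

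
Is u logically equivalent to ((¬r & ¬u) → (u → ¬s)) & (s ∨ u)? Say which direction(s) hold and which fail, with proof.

Not equivalent: only (⇒) holds.

Forward direction. Assume the antecedent. If s is true, the consequent reduces to true regardless of the other variables. If s is false, the antecedent forces (s = F, r = F, u = T) or (s = F, r = T, u = T), and the consequent holds there. Either way the consequent holds.

Converse. This fails. Under s = T, r = F, u = F, the left side is false but the right side is true.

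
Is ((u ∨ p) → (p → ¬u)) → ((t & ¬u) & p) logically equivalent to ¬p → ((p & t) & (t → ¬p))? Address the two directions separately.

Not equivalent: only (⇒) holds.

Forward direction. Assume the antecedent. If p is true, ¬p → ((p & t) & (t → ¬p)) reduces to true regardless of the other variables. If p is false, the antecedent cannot hold. Either way ¬p → ((p & t) & (t → ¬p)) holds.

Converse. This fails. Under p = T, u = F, t = F, the left side is false but the right side is true.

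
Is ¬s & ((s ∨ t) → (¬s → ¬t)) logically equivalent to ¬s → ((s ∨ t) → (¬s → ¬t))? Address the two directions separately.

[⇒] Assume the antecedent. If t is true, the antecedent cannot hold. If t is false, ¬s → ((s ∨ t) → (¬s → ¬t)) reduces to true regardless of the other variables. Either way ¬s → ((s ∨ t) → (¬s → ¬t)) holds.

[⇐] This fails. Under t = F, s = T, the left side is false but the right side is true.

Only the forward implication holds.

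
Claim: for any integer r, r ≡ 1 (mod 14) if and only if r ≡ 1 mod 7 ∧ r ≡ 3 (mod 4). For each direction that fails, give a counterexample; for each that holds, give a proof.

(⇒) This fails: r = 1 gives 1 ≡ 1 (mod 14) but 1 ≡ 1 (mod 4), so the conjunction on the right does not hold.

(⇐) Conversely, if r ≡ 1 (mod 7) and r ≡ 3 (mod 4), then by the Chinese remainder theorem r ≡ 15 (mod 28). Since 15 ≡ 1 (mod 14) and 14 ∣ 28, we get r ≡ 1 (mod 14).

Only the converse holds.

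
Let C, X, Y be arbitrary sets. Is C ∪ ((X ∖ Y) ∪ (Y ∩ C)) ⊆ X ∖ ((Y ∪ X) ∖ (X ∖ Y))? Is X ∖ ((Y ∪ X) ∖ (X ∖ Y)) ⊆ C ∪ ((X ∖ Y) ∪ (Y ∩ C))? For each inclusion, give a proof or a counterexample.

(⊆) This inclusion fails. Take C = {1}, X = ∅, Y = ∅; then 1 ∈ C ∪ ((X ∖ Y) ∪ (Y ∩ C)) but 1 ∉ X ∖ ((Y ∪ X) ∖ (X ∖ Y)).

(⊇) Let x ∈ X ∖ ((Y ∪ X) ∖ (X ∖ Y)). Then either x ∈ X and x ∉ C, Y; or x ∈ C ∩ X and x ∉ Y. In each case x ∈ C ∪ ((X ∖ Y) ∪ (Y ∩ C)), so X ∖ ((Y ∪ X) ∖ (X ∖ Y)) ⊆ C ∪ ((X ∖ Y) ∪ (Y ∩ C)).

The sets are not equal: only the reverse inclusion holds.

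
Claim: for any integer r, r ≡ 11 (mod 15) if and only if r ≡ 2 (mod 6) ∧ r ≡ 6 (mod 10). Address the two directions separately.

(⇒) fails; (⇐) holds.

[⇒] This fails: r = 11 gives 11 ≡ 11 (mod 15) but 11 ≡ 5 (mod 6), so the conjunction on the right does not hold.

[⇐] Conversely, if r ≡ 2 (mod 6) and r ≡ 6 (mod 10), then by the Chinese remainder theorem r ≡ 26 (mod 30). Since 26 ≡ 11 (mod 15) and 15 ∣ 30, we get r ≡ 11 (mod 15).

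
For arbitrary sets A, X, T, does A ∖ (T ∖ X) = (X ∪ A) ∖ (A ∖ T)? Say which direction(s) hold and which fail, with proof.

Forward inclusion. This inclusion fails. Take A = {1}, X = ∅, T = ∅; then 1 ∈ A ∖ (T ∖ X) but 1 ∉ (X ∪ A) ∖ (A ∖ T).

Reverse inclusion. This inclusion fails. Take A = ∅, X = {1}, T = ∅; then 1 ∈ (X ∪ A) ∖ (A ∖ T) but 1 ∉ A ∖ (T ∖ X).

(⊆) fails and (⊇) fails.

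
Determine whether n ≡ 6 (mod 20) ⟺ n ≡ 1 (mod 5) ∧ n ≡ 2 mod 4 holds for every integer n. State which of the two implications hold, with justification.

(⇐) If n ≡ 1 (mod 5) and n ≡ 2 (mod 4), then by the Chinese remainder theorem n ≡ 6 (mod 20). This is exactly n ≡ 6 (mod 20).

(⇒) Suppose n ≡ 6 (mod 20); write n = 20j + 6. Since 5 ∣ 20, reducing mod 5 gives n ≡ 6 ≡ 1 (mod 5); since 4 ∣ 20, reducing mod 4 gives n ≡ 6 ≡ 2 (mod 4).

Both directions hold; the statement is true.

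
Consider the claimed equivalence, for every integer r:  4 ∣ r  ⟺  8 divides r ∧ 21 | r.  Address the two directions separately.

Only the converse holds.

(→) This fails: take r = 4. Certainly 4 ∣ 4, but 8 ∤ 4.

(←) Suppose 8 ∣ r and 21 ∣ r. Any common multiple of 8 and 21 is a multiple of their lcm; here gcd(8, 21) = 1, so lcm(8, 21) = 8·21 = 168, so 168 ∣ r. Since 4 ∣ 168, it follows that 4 ∣ r.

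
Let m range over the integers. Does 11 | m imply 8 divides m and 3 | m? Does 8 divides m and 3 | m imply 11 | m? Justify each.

(⇒) fails and (⇐) fails.

(⟹) This fails: take m = 11. Certainly 11 ∣ 11, but 8 ∤ 11.

(⟸) This fails: take m = 24. Both 8 ∣ 24 and 3 ∣ 24, yet 24 is not a multiple of 11 (since 24 = 2·11 + 2), so 11 ∤ 24.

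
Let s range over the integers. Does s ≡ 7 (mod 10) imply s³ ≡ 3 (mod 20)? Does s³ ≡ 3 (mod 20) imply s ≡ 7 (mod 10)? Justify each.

(⇒) This fails: take s = 17. Then 17 ≡ 7 (mod 10), but 17³ = 4913 ≡ 13 (mod 20), not 3.

(⇐) Conversely, the residues r modulo 20 with r³ ≡ 3 (mod 20) are exactly {7}, and each is ≡ 7 (mod 10).

The forward direction fails; the converse holds.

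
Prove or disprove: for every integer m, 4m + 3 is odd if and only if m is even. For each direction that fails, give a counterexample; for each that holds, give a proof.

Only the converse holds.

(⟸) Suppose m is even. Since 4 is even, 4m is even for every m, so 4m + 3 has the same parity as 3, which is odd. Hence 4m + 3 is odd.

(⟹) This fails: take m = 1. Then 4m + 3 = 7, which is odd, yet m = 1 is odd, not even.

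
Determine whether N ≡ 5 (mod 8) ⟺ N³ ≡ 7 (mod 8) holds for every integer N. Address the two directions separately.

(⇒) fails and (⇐) fails.

(→) This fails: take N = 5. Then 5 ≡ 5 (mod 8), but 5³ = 125 ≡ 5 (mod 8), not 7.

(←) This fails: take N = 7. Then 7³ = 343 ≡ 7 (mod 8), yet 7 ≡ 7 (mod 8), not 5.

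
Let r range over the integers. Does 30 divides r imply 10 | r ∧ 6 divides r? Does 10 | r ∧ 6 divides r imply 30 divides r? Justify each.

Both directions hold.

Forward direction. If 30 ∣ r, write r = 30q. Since 30 = 3·10, r = 10·(3q), so 10 ∣ r; and since 30 = 5·6, r = 6·(5q), so 6 ∣ r.

Converse. Suppose 10 ∣ r and 6 ∣ r. Any common multiple of 10 and 6 is a multiple of their lcm; here lcm(10, 6) = 10·6/gcd(10, 6) = 60/2 = 30, so 30 ∣ r.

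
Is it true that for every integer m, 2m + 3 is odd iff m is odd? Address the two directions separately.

Not equivalent: only (⇐) holds.

[⇒] This fails: take m = 0. Then 2m + 3 = 3, which is odd, yet m = 0 is even, not odd.

[⇐] Suppose m is odd. Since 2 is even, 2m is even for every m, so 2m + 3 has the same parity as 3, which is odd. Hence 2m + 3 is odd.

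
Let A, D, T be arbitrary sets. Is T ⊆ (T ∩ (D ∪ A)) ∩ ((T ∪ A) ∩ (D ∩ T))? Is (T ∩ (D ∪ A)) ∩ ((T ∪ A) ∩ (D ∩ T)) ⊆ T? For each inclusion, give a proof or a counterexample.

(⟹) This inclusion fails. Take A = ∅, D = ∅, T = {1}; then 1 ∈ T but 1 ∉ (T ∩ (D ∪ A)) ∩ ((T ∪ A) ∩ (D ∩ T)).

(⟸) Let x ∈ (T ∩ (D ∪ A)) ∩ ((T ∪ A) ∩ (D ∩ T)). Then either x ∈ D ∩ T and x ∉ A; or x ∈ A ∩ D ∩ T. In each case x ∈ T, so (T ∩ (D ∪ A)) ∩ ((T ∪ A) ∩ (D ∩ T)) ⊆ T.

The sets are not equal: only the reverse inclusion holds.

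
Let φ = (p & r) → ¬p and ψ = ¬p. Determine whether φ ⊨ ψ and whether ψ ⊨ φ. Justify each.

The forward direction fails; the converse holds.

(⟸) Assume the antecedent. If r is true, the antecedent forces (r = T, p = F), and (p & r) → ¬p holds there. If r is false, (p & r) → ¬p reduces to true regardless of the other variables. Either way (p & r) → ¬p holds.

(⟹) This fails. Under r = F, p = T, the left side is true but the right side is false.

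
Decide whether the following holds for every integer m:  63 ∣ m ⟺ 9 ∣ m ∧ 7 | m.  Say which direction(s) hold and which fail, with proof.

(⇒) If 63 ∣ m, write m = 63q. Since 63 = 7·9, m = 9·(7q), so 9 ∣ m; and since 63 = 9·7, m = 7·(9q), so 7 ∣ m.

(⇐) Suppose 9 ∣ m and 7 ∣ m. Any common multiple of 9 and 7 is a multiple of their lcm; here gcd(9, 7) = 1, so lcm(9, 7) = 9·7 = 63, so 63 ∣ m.

Equivalent; both directions hold.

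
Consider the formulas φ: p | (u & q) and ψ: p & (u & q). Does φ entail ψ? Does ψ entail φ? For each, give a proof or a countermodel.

[⇒] This fails. Under q = T, u = T, p = F, the left side is true but the right side is false.

[⇐] Assume the antecedent. If q is true, the antecedent forces (q = T, u = T, p = T), and p | (u & q) holds there. If q is false, the antecedent cannot hold. Either way p | (u & q) holds.

The forward direction fails; the converse holds.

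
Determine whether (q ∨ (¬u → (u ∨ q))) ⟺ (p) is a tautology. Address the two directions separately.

Neither implication holds.

(⇒) This fails. Under u = T, q = F, p = F, the left side is true but the right side is false.

(⇐) This fails. Under u = F, q = F, p = T, the left side is false but the right side is true.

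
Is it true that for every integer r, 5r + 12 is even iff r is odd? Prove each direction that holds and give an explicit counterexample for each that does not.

Forward direction. This fails: r = 4 gives 5r + 12 = 32, which is even, but 4 is even, not odd.

Converse. This also fails: r = 1 is odd, but 5r + 12 = 17 is odd, not even.

Neither implication holds.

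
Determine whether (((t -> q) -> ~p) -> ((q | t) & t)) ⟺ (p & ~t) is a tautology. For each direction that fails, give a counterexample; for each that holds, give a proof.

(⇒) This fails. Under t = T, q = F, p = F, the left side is true but the right side is false.

(⇐) Assume the antecedent. If t is true, the antecedent cannot hold. If t is false, the antecedent forces (t = F, q = F, p = T) or (t = F, q = T, p = T), and the consequent holds there. Either way the consequent holds.

Not equivalent: only (⇐) holds.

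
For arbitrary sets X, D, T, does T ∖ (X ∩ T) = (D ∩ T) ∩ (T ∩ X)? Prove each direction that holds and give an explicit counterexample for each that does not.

Both inclusions fail.

Forward inclusion. This inclusion fails. Take X = ∅, D = ∅, T = {1}; then 1 ∈ T ∖ (X ∩ T) but 1 ∉ (D ∩ T) ∩ (T ∩ X).

Reverse inclusion. This inclusion fails. Take X = {1}, D = {1}, T = {1}; then 1 ∈ (D ∩ T) ∩ (T ∩ X) but 1 ∉ T ∖ (X ∩ T).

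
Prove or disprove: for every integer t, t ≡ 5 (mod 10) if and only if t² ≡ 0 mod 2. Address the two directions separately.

Neither direction holds.

[⇒] This fails: take t = 5. Then 5 ≡ 5 (mod 10), but 5² = 25 ≡ 1 (mod 2), not 0.

[⇐] This fails: take t = 0. Then 0² = 0 ≡ 0 (mod 2), yet 0 ≡ 0 (mod 10), not 5.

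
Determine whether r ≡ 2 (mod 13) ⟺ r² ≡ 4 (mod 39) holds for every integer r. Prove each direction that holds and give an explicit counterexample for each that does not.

(⇒) This fails: take r = 15. Then 15 ≡ 2 (mod 13), but 15² = 225 ≡ 30 (mod 39), not 4.

(⇐) This fails: take r = 11. Then 11² = 121 ≡ 4 (mod 39), yet 11 ≡ 11 (mod 13), not 2.

Neither direction holds.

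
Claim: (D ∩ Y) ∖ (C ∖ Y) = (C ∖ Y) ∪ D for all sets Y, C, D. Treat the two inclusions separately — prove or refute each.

(⊆) Let x ∈ (D ∩ Y) ∖ (C ∖ Y). Then either x ∈ Y ∩ D and x ∉ C; or x ∈ Y ∩ C ∩ D. In each case x ∈ (C ∖ Y) ∪ D, so (D ∩ Y) ∖ (C ∖ Y) ⊆ (C ∖ Y) ∪ D.

(⊇) This inclusion fails. Take Y = ∅, C = {1}, D = ∅; then 1 ∈ (C ∖ Y) ∪ D but 1 ∉ (D ∩ Y) ∖ (C ∖ Y).

The sets are not equal: only the forward inclusion holds.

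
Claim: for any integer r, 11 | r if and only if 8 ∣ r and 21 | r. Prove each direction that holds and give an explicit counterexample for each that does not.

Neither direction holds.

(⇒) This fails: take r = 11. Certainly 11 ∣ 11, but 8 ∤ 11.

(⇐) This fails: take r = 168. Both 8 ∣ 168 and 21 ∣ 168, yet 168 is not a multiple of 11 (since 168 = 15·11 + 3), so 11 ∤ 168.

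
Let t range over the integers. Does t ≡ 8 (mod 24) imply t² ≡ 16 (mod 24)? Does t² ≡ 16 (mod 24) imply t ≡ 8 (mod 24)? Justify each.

(⇐) This fails: take t = 4. Then 4² = 16 ≡ 16 (mod 24), yet 4 ≡ 4 (mod 24), not 8.

(⇒) Suppose t ≡ 8 (mod 24). Write t = 24j + 8. Then (24j + 8)² = 576j² + 384j + 64 = 24(24j² + 16j + 2) + 16, so t² ≡ 16 (mod 24).

Only the forward direction holds.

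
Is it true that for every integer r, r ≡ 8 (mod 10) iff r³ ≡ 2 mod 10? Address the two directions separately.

[⇒] Suppose r ≡ 8 (mod 10). Write r = 10j + 8. Then (10j + 8)³ = 1000j³ + 2400j² + 1920j + 512 = 10(100j³ + 240j² + 192j + 51) + 2, so r³ ≡ 2 (mod 10).

[⇐] Conversely, suppose r³ ≡ 2 (mod 10). The only residue r in {0, …, 9} with r³ ≡ 2 (mod 10) is r = 8, so r ≡ 8 (mod 10).

Both directions hold.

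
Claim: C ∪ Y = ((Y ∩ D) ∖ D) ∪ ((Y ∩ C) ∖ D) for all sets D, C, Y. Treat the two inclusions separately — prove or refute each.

(⊆) fails; (⊇) holds.

(⊆) This inclusion fails. Take D = ∅, C = {1}, Y = ∅; then 1 ∈ C ∪ Y but 1 ∉ ((Y ∩ D) ∖ D) ∪ ((Y ∩ C) ∖ D).

(⊇) Let x ∈ ((Y ∩ D) ∖ D) ∪ ((Y ∩ C) ∖ D). Then x ∈ C ∩ Y and x ∉ D, from which x ∈ C ∪ Y.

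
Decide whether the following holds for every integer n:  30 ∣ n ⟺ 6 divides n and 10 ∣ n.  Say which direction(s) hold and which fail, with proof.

[⇒] If 30 ∣ n, write n = 30q. Since 30 = 5·6, n = 6·(5q), so 6 ∣ n; and since 30 = 3·10, n = 10·(3q), so 10 ∣ n.

[⇐] Suppose 6 ∣ n and 10 ∣ n. Any common multiple of 6 and 10 is a multiple of their lcm; here lcm(6, 10) = 6·10/gcd(6, 10) = 60/2 = 30, so 30 ∣ n.

The biconditional holds.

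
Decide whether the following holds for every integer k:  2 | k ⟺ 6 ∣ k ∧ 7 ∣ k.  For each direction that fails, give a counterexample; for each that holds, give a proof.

Only the reverse direction holds.

[⇐] Suppose 6 ∣ k and 7 ∣ k. Any common multiple of 6 and 7 is a multiple of their lcm; here gcd(6, 7) = 1, so lcm(6, 7) = 6·7 = 42, so 42 ∣ k. Since 2 ∣ 42, it follows that 2 ∣ k.

[⇒] This fails: take k = 2. Certainly 2 ∣ 2, but 6 ∤ 2.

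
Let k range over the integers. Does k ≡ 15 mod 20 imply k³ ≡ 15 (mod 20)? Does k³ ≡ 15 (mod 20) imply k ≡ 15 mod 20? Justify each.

Equivalent; both directions hold.

(⟹) Suppose k ≡ 15 mod 20. Write k = 20j + 15. Then (20j + 15)³ = 8000j³ + 18000j² + 13500j + 3375 = 20(400j³ + 900j² + 675j + 168) + 15, so k³ ≡ 15 (mod 20).

(⟸) Conversely, suppose k³ ≡ 15 (mod 20). The only residue r in {0, …, 19} with r³ ≡ 15 (mod 20) is r = 15, so k ≡ 15 (mod 20).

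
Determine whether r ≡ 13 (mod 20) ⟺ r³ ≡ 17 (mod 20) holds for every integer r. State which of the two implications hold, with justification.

Both implications hold.

Forward direction. Suppose r ≡ 13 (mod 20). Write r = 20j + 13. Then (20j + 13)³ = 8000j³ + 15600j² + 10140j + 2197 = 20(400j³ + 780j² + 507j + 109) + 17, so r³ ≡ 17 (mod 20).

Converse. Suppose r³ ≡ 17 (mod 20). The only residue r in {0, …, 19} with r³ ≡ 17 (mod 20) is r = 13, so r ≡ 13 (mod 20).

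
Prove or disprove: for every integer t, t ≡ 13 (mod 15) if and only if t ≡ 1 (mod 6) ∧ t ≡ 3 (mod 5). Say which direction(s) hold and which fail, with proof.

Only the reverse direction holds.

(⇒) This fails: t = 28 gives 28 ≡ 13 (mod 15) but 28 ≡ 4 (mod 6), so the conjunction on the right does not hold.

(⇐) Conversely, if t ≡ 1 (mod 6) and t ≡ 3 (mod 5), then by the Chinese remainder theorem t ≡ 13 (mod 30). Since 13 ≡ 13 (mod 15) and 15 ∣ 30, we get t ≡ 13 (mod 15).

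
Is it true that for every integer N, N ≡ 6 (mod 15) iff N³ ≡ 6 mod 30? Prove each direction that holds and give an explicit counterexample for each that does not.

Only the reverse direction holds.

[⇒] This fails: take N = 21. Then 21 ≡ 6 (mod 15), but 21³ = 9261 ≡ 21 (mod 30), not 6.

[⇐] Conversely, the residues r modulo 30 with r³ ≡ 6 (mod 30) are exactly {6}, and each is ≡ 6 (mod 15).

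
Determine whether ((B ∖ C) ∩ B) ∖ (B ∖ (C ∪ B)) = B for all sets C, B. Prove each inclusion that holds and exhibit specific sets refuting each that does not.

Reverse inclusion. This inclusion fails. Take C = {1}, B = {1}; then 1 ∈ B but 1 ∉ ((B ∖ C) ∩ B) ∖ (B ∖ (C ∪ B)).

Forward inclusion. Let x ∈ ((B ∖ C) ∩ B) ∖ (B ∖ (C ∪ B)). Then x ∈ B and x ∉ C, from which x ∈ B.

Only the forward inclusion holds.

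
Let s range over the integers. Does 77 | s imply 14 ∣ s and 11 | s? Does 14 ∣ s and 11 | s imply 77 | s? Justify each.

(⇒) This fails: take s = 77. Certainly 77 ∣ 77, but 14 ∤ 77.

(⇐) Suppose 14 ∣ s and 11 ∣ s. Any common multiple of 14 and 11 is a multiple of their lcm; here gcd(14, 11) = 1, so lcm(14, 11) = 14·11 = 154, so 154 ∣ s. Since 77 ∣ 154, it follows that 77 ∣ s.

Not equivalent: only (⇐) holds.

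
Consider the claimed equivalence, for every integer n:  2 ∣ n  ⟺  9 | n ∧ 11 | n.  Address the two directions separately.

Forward direction. This fails: take n = 2. Certainly 2 ∣ 2, but 9 ∤ 2.

Converse. This fails: take n = 99. Both 9 ∣ 99 and 11 ∣ 99, yet 99 is not a multiple of 2 (since 99 = 49·2 + 1), so 2 ∤ 99.

Neither direction holds.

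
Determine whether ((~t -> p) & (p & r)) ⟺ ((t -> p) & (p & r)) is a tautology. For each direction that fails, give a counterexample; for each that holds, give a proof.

(⟹) Assume the antecedent. If r is true, the antecedent forces (r = T, p = T, t = F) or (r = T, p = T, t = T), and (t -> p) & (p & r) holds there. If r is false, the antecedent cannot hold. Either way (t -> p) & (p & r) holds.

(⟸) Assume the antecedent. If r is true, the antecedent forces (r = T, p = T, t = F) or (r = T, p = T, t = T), and (~t -> p) & (p & r) holds there. If r is false, the antecedent cannot hold. Either way (~t -> p) & (p & r) holds.

Both implications hold.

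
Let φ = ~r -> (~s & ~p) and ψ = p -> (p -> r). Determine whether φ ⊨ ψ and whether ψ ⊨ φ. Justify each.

(⇐) This fails. Under s = T, p = F, r = F, the left side is false but the right side is true.

(⇒) Assume the antecedent. If p is true, the antecedent forces (s = F, p = T, r = T) or (s = T, p = T, r = T), and p -> (p -> r) holds there. If p is false, p -> (p -> r) reduces to true regardless of the other variables. Either way p -> (p -> r) holds.

Not equivalent: only (⇒) holds.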